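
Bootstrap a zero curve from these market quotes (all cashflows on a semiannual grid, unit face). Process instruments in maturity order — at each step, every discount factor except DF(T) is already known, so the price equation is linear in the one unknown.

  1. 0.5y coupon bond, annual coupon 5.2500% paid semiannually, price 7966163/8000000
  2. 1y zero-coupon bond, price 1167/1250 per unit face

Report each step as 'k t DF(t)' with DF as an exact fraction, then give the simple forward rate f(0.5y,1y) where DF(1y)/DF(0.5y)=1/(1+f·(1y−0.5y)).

step 1 [0.5y] bond c/2=21/800: DF=(7966163/8000000 − 21/800·(0))/(1+21/800) = 9703/10000 ≈ 0.970300
step 2 [1y] zero: DF = P = 1167/1250 ≈ 0.933600

1 1/2 9703/10000
2 1 1167/1250
f(0.5y,1y) = ((9703/10000)/(1167/1250) − 1)/(1/2) = 367/4668 ≈ 7.8620%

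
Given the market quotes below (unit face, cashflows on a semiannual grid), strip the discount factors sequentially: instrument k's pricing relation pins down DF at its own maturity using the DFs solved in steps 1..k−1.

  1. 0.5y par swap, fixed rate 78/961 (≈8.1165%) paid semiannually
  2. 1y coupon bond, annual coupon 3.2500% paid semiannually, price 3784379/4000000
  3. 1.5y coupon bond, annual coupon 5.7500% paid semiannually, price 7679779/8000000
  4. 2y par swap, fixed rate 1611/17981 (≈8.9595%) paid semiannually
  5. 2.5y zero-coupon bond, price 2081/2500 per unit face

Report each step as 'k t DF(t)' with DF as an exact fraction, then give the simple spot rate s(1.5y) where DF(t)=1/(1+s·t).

1 1/2 961/1000
2 1 2289/2500
3 3/2 8807/10000
4 2 8389/10000
5 5/2 2081/2500
s(1.5y) = (1/(8807/10000) − 1)/(3/2) = 2386/26421 ≈ 9.0307%

step 1 [0.5y] swap r/2=39/961: DF=(1 − 39/961·(0))/(1+39/961) = 961/1000 ≈ 0.961000
step 2 [1y] bond c/2=13/800: DF=(3784379/4000000 − 13/800·(0.961000))/(1+13/800) = 2289/2500 ≈ 0.915600
step 3 [1.5y] bond c/2=23/800: DF=(7679779/8000000 − 23/800·(0.961000+0.915600))/(1+23/800) = 8807/10000 ≈ 0.880700
step 4 [2y] swap r/2=1611/35962: DF=(1 − 1611/35962·(0.961000+0.915600+0.880700))/(1+1611/35962) = 8389/10000 ≈ 0.838900
step 5 [2.5y] zero: DF = P = 2081/2500 ≈ 0.832400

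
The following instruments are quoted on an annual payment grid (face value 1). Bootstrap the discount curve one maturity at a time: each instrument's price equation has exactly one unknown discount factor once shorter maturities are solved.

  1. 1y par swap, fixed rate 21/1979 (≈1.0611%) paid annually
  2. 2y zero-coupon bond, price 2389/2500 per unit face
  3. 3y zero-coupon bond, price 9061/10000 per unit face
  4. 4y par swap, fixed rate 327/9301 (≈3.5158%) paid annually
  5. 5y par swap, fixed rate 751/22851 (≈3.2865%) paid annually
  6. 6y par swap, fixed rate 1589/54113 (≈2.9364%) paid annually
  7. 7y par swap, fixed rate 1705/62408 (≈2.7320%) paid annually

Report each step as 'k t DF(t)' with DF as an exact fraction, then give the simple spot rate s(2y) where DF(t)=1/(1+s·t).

1 1 1979/2000
2 2 2389/2500
3 3 9061/10000
4 4 2173/2500
5 5 4249/5000
6 6 8411/10000
7 7 1659/2000
s(2y) = (1/(2389/2500) − 1)/(2) = 111/4778 ≈ 2.3231%

step 1 [1y] swap r/1=21/1979: DF=(1 − 21/1979·(0))/(1+21/1979) = 1979/2000 ≈ 0.989500
step 2 [2y] zero: DF = P = 2389/2500 ≈ 0.955600
step 3 [3y] zero: DF = P = 9061/10000 ≈ 0.906100
step 4 [4y] swap r/1=327/9301: DF=(1 − 327/9301·(0.989500+0.955600+0.906100))/(1+327/9301) = 2173/2500 ≈ 0.869200
step 5 [5y] swap r/1=751/22851: DF=(1 − 751/22851·(0.989500+0.955600+0.906100+0.869200))/(1+751/22851) = 4249/5000 ≈ 0.849800
step 6 [6y] swap r/1=1589/54113: DF=(1 − 1589/54113·(0.989500+0.955600+0.906100+0.869200+0.849800))/(1+1589/54113) = 8411/10000 ≈ 0.841100
step 7 [7y] swap r/1=1705/62408: DF=(1 − 1705/62408·(0.989500+0.955600+0.906100+0.869200+0.849800+0.841100))/(1+1705/62408) = 1659/2000 ≈ 0.829500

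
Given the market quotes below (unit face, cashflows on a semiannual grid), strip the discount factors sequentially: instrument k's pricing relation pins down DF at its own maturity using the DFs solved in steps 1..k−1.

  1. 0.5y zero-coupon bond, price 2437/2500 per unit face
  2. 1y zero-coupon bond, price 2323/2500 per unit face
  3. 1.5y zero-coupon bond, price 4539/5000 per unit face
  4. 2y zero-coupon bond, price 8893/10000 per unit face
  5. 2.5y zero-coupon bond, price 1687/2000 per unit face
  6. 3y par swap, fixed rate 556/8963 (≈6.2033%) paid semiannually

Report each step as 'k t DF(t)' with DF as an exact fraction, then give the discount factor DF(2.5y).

1 1/2 2437/2500
2 1 2323/2500
3 3/2 4539/5000
4 2 8893/10000
5 5/2 1687/2000
6 3 2083/2500
DF(2.5y) = 1687/2000 ≈ 0.843500

step 1 [0.5y] zero: DF = P = 2437/2500 ≈ 0.974800
step 2 [1y] zero: DF = P = 2323/2500 ≈ 0.929200
step 3 [1.5y] zero: DF = P = 4539/5000 ≈ 0.907800
step 4 [2y] zero: DF = P = 8893/10000 ≈ 0.889300
step 5 [2.5y] zero: DF = P = 1687/2000 ≈ 0.843500
step 6 [3y] swap r/2=278/8963: DF=(1 − 278/8963·(0.974800+0.929200+0.907800+0.889300+0.843500))/(1+278/8963) = 2083/2500 ≈ 0.833200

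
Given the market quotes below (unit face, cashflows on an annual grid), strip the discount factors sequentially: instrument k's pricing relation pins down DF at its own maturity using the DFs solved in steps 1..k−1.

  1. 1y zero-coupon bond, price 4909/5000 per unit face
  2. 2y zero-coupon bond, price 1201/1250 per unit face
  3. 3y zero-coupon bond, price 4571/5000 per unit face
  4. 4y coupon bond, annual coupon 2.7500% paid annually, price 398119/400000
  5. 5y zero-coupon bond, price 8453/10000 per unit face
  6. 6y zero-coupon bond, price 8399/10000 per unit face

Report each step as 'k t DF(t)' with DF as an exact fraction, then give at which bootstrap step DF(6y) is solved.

step 1 [1y] zero: DF = P = 4909/5000 ≈ 0.981800
step 2 [2y] zero: DF = P = 1201/1250 ≈ 0.960800
step 3 [3y] zero: DF = P = 4571/5000 ≈ 0.914200
step 4 [4y] bond c/1=11/400: DF=(398119/400000 − 11/400·(0.981800+0.960800+0.914200))/(1+11/400) = 4461/5000 ≈ 0.892200
step 5 [5y] zero: DF = P = 8453/10000 ≈ 0.845300
step 6 [6y] zero: DF = P = 8399/10000 ≈ 0.839900

1 1 4909/5000
2 2 1201/1250
3 3 4571/5000
4 4 4461/5000
5 5 8453/10000
6 6 8399/10000
DF(6y) is solved at step 6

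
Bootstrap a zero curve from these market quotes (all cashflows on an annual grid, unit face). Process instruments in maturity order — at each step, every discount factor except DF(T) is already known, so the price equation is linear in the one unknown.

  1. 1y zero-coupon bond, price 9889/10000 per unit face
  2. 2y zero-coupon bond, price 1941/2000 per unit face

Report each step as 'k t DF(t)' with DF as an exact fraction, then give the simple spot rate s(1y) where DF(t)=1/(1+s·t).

1 1 9889/10000
2 2 1941/2000
s(1y) = (1/(9889/10000) − 1)/(1) = 111/9889 ≈ 1.1225%

step 1 [1y] zero: DF = P = 9889/10000 ≈ 0.988900
step 2 [2y] zero: DF = P = 1941/2000 ≈ 0.970500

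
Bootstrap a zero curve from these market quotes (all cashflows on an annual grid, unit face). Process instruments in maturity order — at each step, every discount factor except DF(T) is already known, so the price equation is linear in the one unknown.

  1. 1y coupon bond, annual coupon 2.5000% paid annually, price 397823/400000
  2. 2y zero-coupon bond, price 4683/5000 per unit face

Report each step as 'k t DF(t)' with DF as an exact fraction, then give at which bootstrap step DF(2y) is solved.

1 1 9703/10000
2 2 4683/5000
DF(2y) is solved at step 2

step 1 [1y] bond c/1=1/40: DF=(397823/400000 − 1/40·(0))/(1+1/40) = 9703/10000 ≈ 0.970300
step 2 [2y] zero: DF = P = 4683/5000 ≈ 0.936600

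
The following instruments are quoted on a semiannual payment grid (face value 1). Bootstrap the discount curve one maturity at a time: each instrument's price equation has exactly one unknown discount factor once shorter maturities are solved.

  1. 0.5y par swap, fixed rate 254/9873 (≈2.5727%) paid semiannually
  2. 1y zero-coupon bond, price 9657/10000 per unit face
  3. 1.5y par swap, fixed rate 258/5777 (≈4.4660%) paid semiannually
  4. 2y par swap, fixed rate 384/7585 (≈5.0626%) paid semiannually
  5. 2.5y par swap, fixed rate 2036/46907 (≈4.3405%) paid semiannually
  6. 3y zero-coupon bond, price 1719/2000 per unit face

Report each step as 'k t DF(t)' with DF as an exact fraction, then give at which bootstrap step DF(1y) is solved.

step 1 [0.5y] swap r/2=127/9873: DF=(1 − 127/9873·(0))/(1+127/9873) = 9873/10000 ≈ 0.987300
step 2 [1y] zero: DF = P = 9657/10000 ≈ 0.965700
step 3 [1.5y] swap r/2=129/5777: DF=(1 − 129/5777·(0.987300+0.965700))/(1+129/5777) = 1871/2000 ≈ 0.935500
step 4 [2y] swap r/2=192/7585: DF=(1 − 192/7585·(0.987300+0.965700+0.935500))/(1+192/7585) = 113/125 ≈ 0.904000
step 5 [2.5y] swap r/2=1018/46907: DF=(1 − 1018/46907·(0.987300+0.965700+0.935500+0.904000))/(1+1018/46907) = 4491/5000 ≈ 0.898200
step 6 [3y] zero: DF = P = 1719/2000 ≈ 0.859500

1 1/2 9873/10000
2 1 9657/10000
3 3/2 1871/2000
4 2 113/125
5 5/2 4491/5000
6 3 1719/2000
DF(1y) is solved at step 2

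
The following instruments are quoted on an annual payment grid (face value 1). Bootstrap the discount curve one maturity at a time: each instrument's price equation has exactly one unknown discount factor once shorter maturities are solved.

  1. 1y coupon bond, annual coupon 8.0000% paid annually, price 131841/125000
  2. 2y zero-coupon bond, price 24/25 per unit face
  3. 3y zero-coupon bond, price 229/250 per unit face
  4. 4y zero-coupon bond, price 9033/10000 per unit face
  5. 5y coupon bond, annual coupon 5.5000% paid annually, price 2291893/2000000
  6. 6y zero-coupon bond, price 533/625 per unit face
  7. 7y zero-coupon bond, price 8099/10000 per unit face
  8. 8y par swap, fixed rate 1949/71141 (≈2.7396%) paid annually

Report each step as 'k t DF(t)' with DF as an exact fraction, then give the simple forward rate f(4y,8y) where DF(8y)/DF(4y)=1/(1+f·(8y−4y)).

1 1 4883/5000
2 2 24/25
3 3 229/250
4 4 9033/10000
5 5 1113/1250
6 6 533/625
7 7 8099/10000
8 8 8051/10000
f(4y,8y) = ((9033/10000)/(8051/10000) − 1)/(4) = 491/16102 ≈ 3.0493%

step 1 [1y] bond c/1=2/25: DF=(131841/125000 − 2/25·(0))/(1+2/25) = 4883/5000 ≈ 0.976600
step 2 [2y] zero: DF = P = 24/25 ≈ 0.960000
step 3 [3y] zero: DF = P = 229/250 ≈ 0.916000
step 4 [4y] zero: DF = P = 9033/10000 ≈ 0.903300
step 5 [5y] bond c/1=11/200: DF=(2291893/2000000 − 11/200·(0.976600+0.960000+0.916000+0.903300))/(1+11/200) = 1113/1250 ≈ 0.890400
step 6 [6y] zero: DF = P = 533/625 ≈ 0.852800
step 7 [7y] zero: DF = P = 8099/10000 ≈ 0.809900
step 8 [8y] swap r/1=1949/71141: DF=(1 − 1949/71141·(0.976600+0.960000+0.916000+0.903300+0.890400+0.852800+0.809900))/(1+1949/71141) = 8051/10000 ≈ 0.805100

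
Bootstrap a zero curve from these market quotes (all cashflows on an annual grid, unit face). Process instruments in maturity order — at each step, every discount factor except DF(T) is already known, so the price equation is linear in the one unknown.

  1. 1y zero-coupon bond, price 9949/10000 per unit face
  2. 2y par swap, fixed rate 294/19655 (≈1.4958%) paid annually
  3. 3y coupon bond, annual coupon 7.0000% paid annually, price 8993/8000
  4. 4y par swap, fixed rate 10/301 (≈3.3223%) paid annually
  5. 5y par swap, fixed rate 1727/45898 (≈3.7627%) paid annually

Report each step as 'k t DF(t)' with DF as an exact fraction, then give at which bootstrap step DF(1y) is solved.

1 1 9949/10000
2 2 4853/5000
3 3 461/500
4 4 7/8
5 5 8273/10000
DF(1y) is solved at step 1

step 1 [1y] zero: DF = P = 9949/10000 ≈ 0.994900
step 2 [2y] swap r/1=294/19655: DF=(1 − 294/19655·(0.994900))/(1+294/19655) = 4853/5000 ≈ 0.970600
step 3 [3y] bond c/1=7/100: DF=(8993/8000 − 7/100·(0.994900+0.970600))/(1+7/100) = 461/500 ≈ 0.922000
step 4 [4y] swap r/1=10/301: DF=(1 − 10/301·(0.994900+0.970600+0.922000))/(1+10/301) = 7/8 ≈ 0.875000
step 5 [5y] swap r/1=1727/45898: DF=(1 − 1727/45898·(0.994900+0.970600+0.922000+0.875000))/(1+1727/45898) = 8273/10000 ≈ 0.827300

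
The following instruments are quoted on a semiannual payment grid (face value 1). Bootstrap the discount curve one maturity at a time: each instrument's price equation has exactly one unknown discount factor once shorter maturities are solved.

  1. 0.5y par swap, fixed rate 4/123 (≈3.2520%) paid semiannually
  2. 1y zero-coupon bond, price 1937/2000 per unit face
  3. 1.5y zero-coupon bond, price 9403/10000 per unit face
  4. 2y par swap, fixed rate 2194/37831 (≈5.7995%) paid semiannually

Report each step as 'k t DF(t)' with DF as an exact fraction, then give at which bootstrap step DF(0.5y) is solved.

1 1/2 123/125
2 1 1937/2000
3 3/2 9403/10000
4 2 8903/10000
DF(0.5y) is solved at step 1

step 1 [0.5y] swap r/2=2/123: DF=(1 − 2/123·(0))/(1+2/123) = 123/125 ≈ 0.984000
step 2 [1y] zero: DF = P = 1937/2000 ≈ 0.968500
step 3 [1.5y] zero: DF = P = 9403/10000 ≈ 0.940300
step 4 [2y] swap r/2=1097/37831: DF=(1 − 1097/37831·(0.984000+0.968500+0.940300))/(1+1097/37831) = 8903/10000 ≈ 0.890300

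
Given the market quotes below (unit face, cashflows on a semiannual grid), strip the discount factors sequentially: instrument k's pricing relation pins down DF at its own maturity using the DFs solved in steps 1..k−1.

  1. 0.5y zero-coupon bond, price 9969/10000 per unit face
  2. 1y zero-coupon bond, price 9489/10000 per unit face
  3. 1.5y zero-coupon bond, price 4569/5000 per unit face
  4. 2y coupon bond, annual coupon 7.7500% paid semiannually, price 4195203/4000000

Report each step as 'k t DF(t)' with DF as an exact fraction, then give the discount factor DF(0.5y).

1 1/2 9969/10000
2 1 9489/10000
3 3/2 4569/5000
4 2 903/1000
DF(0.5y) = 9969/10000 ≈ 0.996900

step 1 [0.5y] zero: DF = P = 9969/10000 ≈ 0.996900
step 2 [1y] zero: DF = P = 9489/10000 ≈ 0.948900
step 3 [1.5y] zero: DF = P = 4569/5000 ≈ 0.913800
step 4 [2y] bond c/2=31/800: DF=(4195203/4000000 − 31/800·(0.996900+0.948900+0.913800))/(1+31/800) = 903/1000 ≈ 0.903000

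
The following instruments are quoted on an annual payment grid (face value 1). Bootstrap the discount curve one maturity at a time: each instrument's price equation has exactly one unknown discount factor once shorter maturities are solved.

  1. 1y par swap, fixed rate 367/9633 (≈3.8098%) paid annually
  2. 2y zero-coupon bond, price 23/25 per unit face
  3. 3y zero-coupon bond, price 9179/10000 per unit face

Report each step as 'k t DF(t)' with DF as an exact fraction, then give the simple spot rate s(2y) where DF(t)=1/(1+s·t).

step 1 [1y] swap r/1=367/9633: DF=(1 − 367/9633·(0))/(1+367/9633) = 9633/10000 ≈ 0.963300
step 2 [2y] zero: DF = P = 23/25 ≈ 0.920000
step 3 [3y] zero: DF = P = 9179/10000 ≈ 0.917900

1 1 9633/10000
2 2 23/25
3 3 9179/10000
s(2y) = (1/(23/25) − 1)/(2) = 1/23 ≈ 4.3478%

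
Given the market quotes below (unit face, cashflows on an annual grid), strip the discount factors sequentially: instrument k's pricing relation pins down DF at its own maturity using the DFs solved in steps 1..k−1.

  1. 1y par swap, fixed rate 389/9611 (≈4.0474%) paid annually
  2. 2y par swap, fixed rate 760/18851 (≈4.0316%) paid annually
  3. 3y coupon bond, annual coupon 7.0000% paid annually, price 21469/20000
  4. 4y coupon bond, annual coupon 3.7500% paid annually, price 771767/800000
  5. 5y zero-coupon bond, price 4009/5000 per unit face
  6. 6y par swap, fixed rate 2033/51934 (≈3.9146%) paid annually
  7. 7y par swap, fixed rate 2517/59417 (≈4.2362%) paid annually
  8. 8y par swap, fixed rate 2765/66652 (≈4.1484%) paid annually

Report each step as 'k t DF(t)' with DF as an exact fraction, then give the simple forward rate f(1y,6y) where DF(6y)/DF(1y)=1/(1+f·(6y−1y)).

step 1 [1y] swap r/1=389/9611: DF=(1 − 389/9611·(0))/(1+389/9611) = 9611/10000 ≈ 0.961100
step 2 [2y] swap r/1=760/18851: DF=(1 − 760/18851·(0.961100))/(1+760/18851) = 231/250 ≈ 0.924000
step 3 [3y] bond c/1=7/100: DF=(21469/20000 − 7/100·(0.961100+0.924000))/(1+7/100) = 8799/10000 ≈ 0.879900
step 4 [4y] bond c/1=3/80: DF=(771767/800000 − 3/80·(0.961100+0.924000+0.879900))/(1+3/80) = 8299/10000 ≈ 0.829900
step 5 [5y] zero: DF = P = 4009/5000 ≈ 0.801800
step 6 [6y] swap r/1=2033/51934: DF=(1 − 2033/51934·(0.961100+0.924000+0.879900+0.829900+0.801800))/(1+2033/51934) = 7967/10000 ≈ 0.796700
step 7 [7y] swap r/1=2517/59417: DF=(1 − 2517/59417·(0.961100+0.924000+0.879900+0.829900+0.801800+0.796700))/(1+2517/59417) = 7483/10000 ≈ 0.748300
step 8 [8y] swap r/1=2765/66652: DF=(1 − 2765/66652·(0.961100+0.924000+0.879900+0.829900+0.801800+0.796700+0.748300))/(1+2765/66652) = 1447/2000 ≈ 0.723500

1 1 9611/10000
2 2 231/250
3 3 8799/10000
4 4 8299/10000
5 5 4009/5000
6 6 7967/10000
7 7 7483/10000
8 8 1447/2000
f(1y,6y) = ((9611/10000)/(7967/10000) − 1)/(5) = 1644/39835 ≈ 4.1270%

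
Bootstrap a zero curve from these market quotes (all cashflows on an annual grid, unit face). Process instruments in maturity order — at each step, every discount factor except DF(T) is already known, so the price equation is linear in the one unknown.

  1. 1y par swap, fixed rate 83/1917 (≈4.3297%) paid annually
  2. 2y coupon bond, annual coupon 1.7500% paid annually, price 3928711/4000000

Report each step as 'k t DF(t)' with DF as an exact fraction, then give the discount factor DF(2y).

step 1 [1y] swap r/1=83/1917: DF=(1 − 83/1917·(0))/(1+83/1917) = 1917/2000 ≈ 0.958500
step 2 [2y] bond c/1=7/400: DF=(3928711/4000000 − 7/400·(0.958500))/(1+7/400) = 593/625 ≈ 0.948800

1 1 1917/2000
2 2 593/625
DF(2y) = 593/625 ≈ 0.948800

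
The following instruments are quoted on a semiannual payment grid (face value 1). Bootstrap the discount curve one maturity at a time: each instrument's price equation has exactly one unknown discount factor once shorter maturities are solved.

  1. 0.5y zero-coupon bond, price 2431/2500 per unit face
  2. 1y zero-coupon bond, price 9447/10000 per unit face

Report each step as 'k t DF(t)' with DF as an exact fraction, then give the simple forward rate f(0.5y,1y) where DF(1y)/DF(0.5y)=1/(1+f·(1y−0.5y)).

1 1/2 2431/2500
2 1 9447/10000
f(0.5y,1y) = ((2431/2500)/(9447/10000) − 1)/(1/2) = 554/9447 ≈ 5.8643%

step 1 [0.5y] zero: DF = P = 2431/2500 ≈ 0.972400
step 2 [1y] zero: DF = P = 9447/10000 ≈ 0.944700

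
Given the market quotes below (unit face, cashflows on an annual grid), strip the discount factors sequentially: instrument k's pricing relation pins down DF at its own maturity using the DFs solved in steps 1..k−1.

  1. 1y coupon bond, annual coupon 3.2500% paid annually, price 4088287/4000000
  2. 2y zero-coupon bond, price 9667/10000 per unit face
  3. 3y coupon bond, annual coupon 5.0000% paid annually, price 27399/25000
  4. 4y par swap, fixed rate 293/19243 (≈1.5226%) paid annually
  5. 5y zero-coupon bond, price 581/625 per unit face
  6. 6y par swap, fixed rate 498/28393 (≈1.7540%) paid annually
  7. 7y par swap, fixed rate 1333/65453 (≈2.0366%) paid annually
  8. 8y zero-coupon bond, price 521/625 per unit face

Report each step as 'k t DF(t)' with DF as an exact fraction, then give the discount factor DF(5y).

step 1 [1y] bond c/1=13/400: DF=(4088287/4000000 − 13/400·(0))/(1+13/400) = 9899/10000 ≈ 0.989900
step 2 [2y] zero: DF = P = 9667/10000 ≈ 0.966700
step 3 [3y] bond c/1=1/20: DF=(27399/25000 − 1/20·(0.989900+0.966700))/(1+1/20) = 4753/5000 ≈ 0.950600
step 4 [4y] swap r/1=293/19243: DF=(1 − 293/19243·(0.989900+0.966700+0.950600))/(1+293/19243) = 4707/5000 ≈ 0.941400
step 5 [5y] zero: DF = P = 581/625 ≈ 0.929600
step 6 [6y] swap r/1=498/28393: DF=(1 − 498/28393·(0.989900+0.966700+0.950600+0.941400+0.929600))/(1+498/28393) = 2251/2500 ≈ 0.900400
step 7 [7y] swap r/1=1333/65453: DF=(1 − 1333/65453·(0.989900+0.966700+0.950600+0.941400+0.929600+0.900400))/(1+1333/65453) = 8667/10000 ≈ 0.866700
step 8 [8y] zero: DF = P = 521/625 ≈ 0.833600

1 1 9899/10000
2 2 9667/10000
3 3 4753/5000
4 4 4707/5000
5 5 581/625
6 6 2251/2500
7 7 8667/10000
8 8 521/625
DF(5y) = 581/625 ≈ 0.929600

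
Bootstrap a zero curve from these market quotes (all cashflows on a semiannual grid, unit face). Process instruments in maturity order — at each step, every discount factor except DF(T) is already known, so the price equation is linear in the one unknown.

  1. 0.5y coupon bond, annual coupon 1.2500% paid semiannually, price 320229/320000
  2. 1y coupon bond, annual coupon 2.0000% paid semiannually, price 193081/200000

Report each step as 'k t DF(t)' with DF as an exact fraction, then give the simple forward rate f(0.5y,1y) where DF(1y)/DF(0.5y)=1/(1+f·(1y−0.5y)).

step 1 [0.5y] bond c/2=1/160: DF=(320229/320000 − 1/160·(0))/(1+1/160) = 1989/2000 ≈ 0.994500
step 2 [1y] bond c/2=1/100: DF=(193081/200000 − 1/100·(0.994500))/(1+1/100) = 473/500 ≈ 0.946000

1 1/2 1989/2000
2 1 473/500
f(0.5y,1y) = ((1989/2000)/(473/500) − 1)/(1/2) = 97/946 ≈ 10.2537%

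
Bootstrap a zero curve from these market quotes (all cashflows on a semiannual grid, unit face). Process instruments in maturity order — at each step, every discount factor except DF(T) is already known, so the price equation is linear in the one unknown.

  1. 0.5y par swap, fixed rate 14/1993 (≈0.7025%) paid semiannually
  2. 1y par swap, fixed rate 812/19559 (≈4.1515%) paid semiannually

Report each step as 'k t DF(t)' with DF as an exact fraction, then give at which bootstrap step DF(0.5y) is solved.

step 1 [0.5y] swap r/2=7/1993: DF=(1 − 7/1993·(0))/(1+7/1993) = 1993/2000 ≈ 0.996500
step 2 [1y] swap r/2=406/19559: DF=(1 − 406/19559·(0.996500))/(1+406/19559) = 4797/5000 ≈ 0.959400

1 1/2 1993/2000
2 1 4797/5000
DF(0.5y) is solved at step 1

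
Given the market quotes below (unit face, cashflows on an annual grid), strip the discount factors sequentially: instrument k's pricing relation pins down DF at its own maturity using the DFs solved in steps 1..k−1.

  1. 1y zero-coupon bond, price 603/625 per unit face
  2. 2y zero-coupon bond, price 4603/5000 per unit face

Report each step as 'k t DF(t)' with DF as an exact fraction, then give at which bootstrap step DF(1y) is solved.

step 1 [1y] zero: DF = P = 603/625 ≈ 0.964800
step 2 [2y] zero: DF = P = 4603/5000 ≈ 0.920600

1 1 603/625
2 2 4603/5000
DF(1y) is solved at step 1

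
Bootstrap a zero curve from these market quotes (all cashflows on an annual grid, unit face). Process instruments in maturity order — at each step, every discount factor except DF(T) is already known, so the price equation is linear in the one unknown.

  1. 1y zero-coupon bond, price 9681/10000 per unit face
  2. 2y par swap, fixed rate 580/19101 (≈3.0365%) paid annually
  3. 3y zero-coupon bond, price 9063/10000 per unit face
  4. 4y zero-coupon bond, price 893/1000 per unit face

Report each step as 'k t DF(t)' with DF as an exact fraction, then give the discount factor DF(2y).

1 1 9681/10000
2 2 471/500
3 3 9063/10000
4 4 893/1000
DF(2y) = 471/500 ≈ 0.942000

step 1 [1y] zero: DF = P = 9681/10000 ≈ 0.968100
step 2 [2y] swap r/1=580/19101: DF=(1 − 580/19101·(0.968100))/(1+580/19101) = 471/500 ≈ 0.942000
step 3 [3y] zero: DF = P = 9063/10000 ≈ 0.906300
step 4 [4y] zero: DF = P = 893/1000 ≈ 0.893000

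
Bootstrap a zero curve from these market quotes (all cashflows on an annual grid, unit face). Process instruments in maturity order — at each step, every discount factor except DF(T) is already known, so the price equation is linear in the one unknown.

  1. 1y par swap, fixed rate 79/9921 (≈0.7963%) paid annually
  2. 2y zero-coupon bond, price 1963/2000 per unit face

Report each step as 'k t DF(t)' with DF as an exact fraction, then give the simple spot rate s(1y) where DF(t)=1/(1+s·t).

1 1 9921/10000
2 2 1963/2000
s(1y) = (1/(9921/10000) − 1)/(1) = 79/9921 ≈ 0.7963%

step 1 [1y] swap r/1=79/9921: DF=(1 − 79/9921·(0))/(1+79/9921) = 9921/10000 ≈ 0.992100
step 2 [2y] zero: DF = P = 1963/2000 ≈ 0.981500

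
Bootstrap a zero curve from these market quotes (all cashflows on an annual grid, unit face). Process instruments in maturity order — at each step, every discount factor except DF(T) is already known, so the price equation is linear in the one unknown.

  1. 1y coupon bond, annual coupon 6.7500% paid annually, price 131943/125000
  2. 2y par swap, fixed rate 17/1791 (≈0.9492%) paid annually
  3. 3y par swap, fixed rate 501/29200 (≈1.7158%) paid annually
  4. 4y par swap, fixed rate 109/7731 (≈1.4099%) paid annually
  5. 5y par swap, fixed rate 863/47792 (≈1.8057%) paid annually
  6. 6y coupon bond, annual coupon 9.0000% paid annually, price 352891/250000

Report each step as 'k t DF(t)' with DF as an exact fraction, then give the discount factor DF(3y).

step 1 [1y] bond c/1=27/400: DF=(131943/125000 − 27/400·(0))/(1+27/400) = 618/625 ≈ 0.988800
step 2 [2y] swap r/1=17/1791: DF=(1 − 17/1791·(0.988800))/(1+17/1791) = 9813/10000 ≈ 0.981300
step 3 [3y] swap r/1=501/29200: DF=(1 − 501/29200·(0.988800+0.981300))/(1+501/29200) = 9499/10000 ≈ 0.949900
step 4 [4y] swap r/1=109/7731: DF=(1 − 109/7731·(0.988800+0.981300+0.949900))/(1+109/7731) = 1891/2000 ≈ 0.945500
step 5 [5y] swap r/1=863/47792: DF=(1 − 863/47792·(0.988800+0.981300+0.949900+0.945500))/(1+863/47792) = 9137/10000 ≈ 0.913700
step 6 [6y] bond c/1=9/100: DF=(352891/250000 − 9/100·(0.988800+0.981300+0.949900+0.945500+0.913700))/(1+9/100) = 2251/2500 ≈ 0.900400

1 1 618/625
2 2 9813/10000
3 3 9499/10000
4 4 1891/2000
5 5 9137/10000
6 6 2251/2500
DF(3y) = 9499/10000 ≈ 0.949900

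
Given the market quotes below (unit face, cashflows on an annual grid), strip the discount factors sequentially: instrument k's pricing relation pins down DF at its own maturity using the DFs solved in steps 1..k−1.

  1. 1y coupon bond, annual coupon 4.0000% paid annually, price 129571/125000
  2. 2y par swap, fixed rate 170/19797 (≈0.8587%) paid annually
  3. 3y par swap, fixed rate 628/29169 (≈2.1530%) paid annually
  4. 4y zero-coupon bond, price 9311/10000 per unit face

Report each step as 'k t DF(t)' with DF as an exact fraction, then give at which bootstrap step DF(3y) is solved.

1 1 9967/10000
2 2 983/1000
3 3 2343/2500
4 4 9311/10000
DF(3y) is solved at step 3

step 1 [1y] bond c/1=1/25: DF=(129571/125000 − 1/25·(0))/(1+1/25) = 9967/10000 ≈ 0.996700
step 2 [2y] swap r/1=170/19797: DF=(1 − 170/19797·(0.996700))/(1+170/19797) = 983/1000 ≈ 0.983000
step 3 [3y] swap r/1=628/29169: DF=(1 − 628/29169·(0.996700+0.983000))/(1+628/29169) = 2343/2500 ≈ 0.937200
step 4 [4y] zero: DF = P = 9311/10000 ≈ 0.931100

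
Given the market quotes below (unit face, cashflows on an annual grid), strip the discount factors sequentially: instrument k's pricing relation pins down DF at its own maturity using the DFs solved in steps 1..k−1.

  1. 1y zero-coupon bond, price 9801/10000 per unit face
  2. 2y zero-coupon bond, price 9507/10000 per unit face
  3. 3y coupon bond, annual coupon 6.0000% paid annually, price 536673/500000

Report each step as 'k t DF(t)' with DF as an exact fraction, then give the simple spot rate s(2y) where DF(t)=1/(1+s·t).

step 1 [1y] zero: DF = P = 9801/10000 ≈ 0.980100
step 2 [2y] zero: DF = P = 9507/10000 ≈ 0.950700
step 3 [3y] bond c/1=3/50: DF=(536673/500000 − 3/50·(0.980100+0.950700))/(1+3/50) = 9033/10000 ≈ 0.903300

1 1 9801/10000
2 2 9507/10000
3 3 9033/10000
s(2y) = (1/(9507/10000) − 1)/(2) = 493/19014 ≈ 2.5928%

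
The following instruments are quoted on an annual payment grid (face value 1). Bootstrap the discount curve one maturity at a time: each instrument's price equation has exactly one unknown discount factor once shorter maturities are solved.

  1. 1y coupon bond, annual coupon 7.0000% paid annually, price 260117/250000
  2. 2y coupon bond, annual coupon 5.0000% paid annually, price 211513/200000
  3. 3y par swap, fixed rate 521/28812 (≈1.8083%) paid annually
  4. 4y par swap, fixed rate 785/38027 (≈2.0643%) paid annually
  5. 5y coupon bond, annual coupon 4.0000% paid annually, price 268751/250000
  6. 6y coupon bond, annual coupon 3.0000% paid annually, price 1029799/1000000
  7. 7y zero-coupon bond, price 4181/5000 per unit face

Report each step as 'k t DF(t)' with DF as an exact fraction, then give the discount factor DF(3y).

step 1 [1y] bond c/1=7/100: DF=(260117/250000 − 7/100·(0))/(1+7/100) = 2431/2500 ≈ 0.972400
step 2 [2y] bond c/1=1/20: DF=(211513/200000 − 1/20·(0.972400))/(1+1/20) = 9609/10000 ≈ 0.960900
step 3 [3y] swap r/1=521/28812: DF=(1 − 521/28812·(0.972400+0.960900))/(1+521/28812) = 9479/10000 ≈ 0.947900
step 4 [4y] swap r/1=785/38027: DF=(1 − 785/38027·(0.972400+0.960900+0.947900))/(1+785/38027) = 1843/2000 ≈ 0.921500
step 5 [5y] bond c/1=1/25: DF=(268751/250000 − 1/25·(0.972400+0.960900+0.947900+0.921500))/(1+1/25) = 4437/5000 ≈ 0.887400
step 6 [6y] bond c/1=3/100: DF=(1029799/1000000 − 3/100·(0.972400+0.960900+0.947900+0.921500+0.887400))/(1+3/100) = 1079/1250 ≈ 0.863200
step 7 [7y] zero: DF = P = 4181/5000 ≈ 0.836200

1 1 2431/2500
2 2 9609/10000
3 3 9479/10000
4 4 1843/2000
5 5 4437/5000
6 6 1079/1250
7 7 4181/5000
DF(3y) = 9479/10000 ≈ 0.947900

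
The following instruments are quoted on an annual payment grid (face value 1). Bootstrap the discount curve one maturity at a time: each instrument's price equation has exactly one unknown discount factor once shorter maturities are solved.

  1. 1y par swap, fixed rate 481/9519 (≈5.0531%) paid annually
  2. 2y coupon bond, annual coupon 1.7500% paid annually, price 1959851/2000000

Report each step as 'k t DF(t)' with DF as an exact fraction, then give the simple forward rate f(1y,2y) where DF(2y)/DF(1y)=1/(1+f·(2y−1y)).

1 1 9519/10000
2 2 9467/10000
f(1y,2y) = ((9519/10000)/(9467/10000) − 1)/(1) = 52/9467 ≈ 0.5493%

step 1 [1y] swap r/1=481/9519: DF=(1 − 481/9519·(0))/(1+481/9519) = 9519/10000 ≈ 0.951900
step 2 [2y] bond c/1=7/400: DF=(1959851/2000000 − 7/400·(0.951900))/(1+7/400) = 9467/10000 ≈ 0.946700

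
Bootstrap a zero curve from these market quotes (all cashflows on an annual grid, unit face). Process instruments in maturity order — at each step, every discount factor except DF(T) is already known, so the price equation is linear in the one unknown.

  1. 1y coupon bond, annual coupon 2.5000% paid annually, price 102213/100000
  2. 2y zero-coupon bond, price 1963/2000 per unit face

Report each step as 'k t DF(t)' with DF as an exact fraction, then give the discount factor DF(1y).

step 1 [1y] bond c/1=1/40: DF=(102213/100000 − 1/40·(0))/(1+1/40) = 2493/2500 ≈ 0.997200
step 2 [2y] zero: DF = P = 1963/2000 ≈ 0.981500

1 1 2493/2500
2 2 1963/2000
DF(1y) = 2493/2500 ≈ 0.997200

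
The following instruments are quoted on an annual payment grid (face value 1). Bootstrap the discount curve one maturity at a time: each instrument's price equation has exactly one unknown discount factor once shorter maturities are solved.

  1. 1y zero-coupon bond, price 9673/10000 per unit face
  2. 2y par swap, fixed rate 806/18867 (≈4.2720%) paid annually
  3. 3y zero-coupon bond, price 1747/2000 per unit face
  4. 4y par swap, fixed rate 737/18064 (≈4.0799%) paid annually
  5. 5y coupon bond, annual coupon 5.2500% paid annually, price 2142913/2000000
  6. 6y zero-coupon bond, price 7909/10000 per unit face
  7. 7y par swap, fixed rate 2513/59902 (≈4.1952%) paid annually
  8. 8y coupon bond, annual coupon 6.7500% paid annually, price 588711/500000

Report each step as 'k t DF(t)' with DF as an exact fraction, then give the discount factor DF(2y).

1 1 9673/10000
2 2 4597/5000
3 3 1747/2000
4 4 4263/5000
5 5 4189/5000
6 6 7909/10000
7 7 7487/10000
8 8 3621/5000
DF(2y) = 4597/5000 ≈ 0.919400

step 1 [1y] zero: DF = P = 9673/10000 ≈ 0.967300
step 2 [2y] swap r/1=806/18867: DF=(1 − 806/18867·(0.967300))/(1+806/18867) = 4597/5000 ≈ 0.919400
step 3 [3y] zero: DF = P = 1747/2000 ≈ 0.873500
step 4 [4y] swap r/1=737/18064: DF=(1 − 737/18064·(0.967300+0.919400+0.873500))/(1+737/18064) = 4263/5000 ≈ 0.852600
step 5 [5y] bond c/1=21/400: DF=(2142913/2000000 − 21/400·(0.967300+0.919400+0.873500+0.852600))/(1+21/400) = 4189/5000 ≈ 0.837800
step 6 [6y] zero: DF = P = 7909/10000 ≈ 0.790900
step 7 [7y] swap r/1=2513/59902: DF=(1 − 2513/59902·(0.967300+0.919400+0.873500+0.852600+0.837800+0.790900))/(1+2513/59902) = 7487/10000 ≈ 0.748700
step 8 [8y] bond c/1=27/400: DF=(588711/500000 − 27/400·(0.967300+0.919400+0.873500+0.852600+0.837800+0.790900+0.748700))/(1+27/400) = 3621/5000 ≈ 0.724200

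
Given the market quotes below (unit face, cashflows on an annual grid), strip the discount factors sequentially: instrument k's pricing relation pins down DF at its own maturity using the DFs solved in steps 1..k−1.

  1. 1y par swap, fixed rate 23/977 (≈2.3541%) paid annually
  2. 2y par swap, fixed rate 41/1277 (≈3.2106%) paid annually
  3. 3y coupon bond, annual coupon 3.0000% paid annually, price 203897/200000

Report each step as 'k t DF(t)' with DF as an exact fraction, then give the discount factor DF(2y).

1 1 977/1000
2 2 1877/2000
3 3 467/500
DF(2y) = 1877/2000 ≈ 0.938500

step 1 [1y] swap r/1=23/977: DF=(1 − 23/977·(0))/(1+23/977) = 977/1000 ≈ 0.977000
step 2 [2y] swap r/1=41/1277: DF=(1 − 41/1277·(0.977000))/(1+41/1277) = 1877/2000 ≈ 0.938500
step 3 [3y] bond c/1=3/100: DF=(203897/200000 − 3/100·(0.977000+0.938500))/(1+3/100) = 467/500 ≈ 0.934000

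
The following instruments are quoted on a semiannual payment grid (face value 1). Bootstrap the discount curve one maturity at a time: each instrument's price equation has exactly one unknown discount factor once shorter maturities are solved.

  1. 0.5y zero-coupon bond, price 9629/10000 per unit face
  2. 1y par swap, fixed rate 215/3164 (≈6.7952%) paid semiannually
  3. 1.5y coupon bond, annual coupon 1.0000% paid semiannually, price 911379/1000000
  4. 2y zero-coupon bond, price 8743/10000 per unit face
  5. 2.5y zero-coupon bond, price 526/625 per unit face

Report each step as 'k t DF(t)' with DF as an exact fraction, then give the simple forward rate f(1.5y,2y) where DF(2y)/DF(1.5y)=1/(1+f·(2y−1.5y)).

1 1/2 9629/10000
2 1 1871/2000
3 3/2 4487/5000
4 2 8743/10000
5 5/2 526/625
f(1.5y,2y) = ((4487/5000)/(8743/10000) − 1)/(1/2) = 66/1249 ≈ 5.2842%

step 1 [0.5y] zero: DF = P = 9629/10000 ≈ 0.962900
step 2 [1y] swap r/2=215/6328: DF=(1 − 215/6328·(0.962900))/(1+215/6328) = 1871/2000 ≈ 0.935500
step 3 [1.5y] bond c/2=1/200: DF=(911379/1000000 − 1/200·(0.962900+0.935500))/(1+1/200) = 4487/5000 ≈ 0.897400
step 4 [2y] zero: DF = P = 8743/10000 ≈ 0.874300
step 5 [2.5y] zero: DF = P = 526/625 ≈ 0.841600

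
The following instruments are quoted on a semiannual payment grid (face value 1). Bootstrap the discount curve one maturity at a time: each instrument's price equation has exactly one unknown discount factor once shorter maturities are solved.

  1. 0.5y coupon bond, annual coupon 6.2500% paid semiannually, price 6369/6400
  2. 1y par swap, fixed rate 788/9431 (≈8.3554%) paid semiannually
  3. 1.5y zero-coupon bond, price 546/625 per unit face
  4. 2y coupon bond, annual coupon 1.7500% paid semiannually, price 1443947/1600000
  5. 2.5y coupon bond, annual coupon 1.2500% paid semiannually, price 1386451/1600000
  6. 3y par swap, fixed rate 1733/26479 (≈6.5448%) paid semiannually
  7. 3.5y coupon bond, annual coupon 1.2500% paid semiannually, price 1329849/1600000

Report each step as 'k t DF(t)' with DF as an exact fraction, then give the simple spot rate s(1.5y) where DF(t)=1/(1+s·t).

1 1/2 193/200
2 1 2303/2500
3 3/2 546/625
4 2 8707/10000
5 5/2 4193/5000
6 3 8267/10000
7 7/2 7931/10000
s(1.5y) = (1/(546/625) − 1)/(3/2) = 79/819 ≈ 9.6459%

step 1 [0.5y] bond c/2=1/32: DF=(6369/6400 − 1/32·(0))/(1+1/32) = 193/200 ≈ 0.965000
step 2 [1y] swap r/2=394/9431: DF=(1 − 394/9431·(0.965000))/(1+394/9431) = 2303/2500 ≈ 0.921200
step 3 [1.5y] zero: DF = P = 546/625 ≈ 0.873600
step 4 [2y] bond c/2=7/800: DF=(1443947/1600000 − 7/800·(0.965000+0.921200+0.873600))/(1+7/800) = 8707/10000 ≈ 0.870700
step 5 [2.5y] bond c/2=1/160: DF=(1386451/1600000 − 1/160·(0.965000+0.921200+0.873600+0.870700))/(1+1/160) = 4193/5000 ≈ 0.838600
step 6 [3y] swap r/2=1733/52958: DF=(1 − 1733/52958·(0.965000+0.921200+0.873600+0.870700+0.838600))/(1+1733/52958) = 8267/10000 ≈ 0.826700
step 7 [3.5y] bond c/2=1/160: DF=(1329849/1600000 − 1/160·(0.965000+0.921200+0.873600+0.870700+0.838600+0.826700))/(1+1/160) = 7931/10000 ≈ 0.793100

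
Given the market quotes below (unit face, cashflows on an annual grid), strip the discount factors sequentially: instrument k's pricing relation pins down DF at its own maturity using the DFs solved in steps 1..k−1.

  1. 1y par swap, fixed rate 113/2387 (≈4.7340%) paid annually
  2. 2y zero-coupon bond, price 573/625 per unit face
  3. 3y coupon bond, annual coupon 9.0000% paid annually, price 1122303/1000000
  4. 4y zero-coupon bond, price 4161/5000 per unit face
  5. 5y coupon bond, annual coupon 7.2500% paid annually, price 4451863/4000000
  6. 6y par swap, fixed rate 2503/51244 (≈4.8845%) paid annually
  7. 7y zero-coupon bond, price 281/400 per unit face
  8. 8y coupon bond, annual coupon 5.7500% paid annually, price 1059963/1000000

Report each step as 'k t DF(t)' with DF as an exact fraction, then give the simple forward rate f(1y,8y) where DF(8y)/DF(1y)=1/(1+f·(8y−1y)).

1 1 2387/2500
2 2 573/625
3 3 8751/10000
4 4 4161/5000
5 5 3979/5000
6 6 7497/10000
7 7 281/400
8 8 1371/2000
f(1y,8y) = ((2387/2500)/(1371/2000) − 1)/(7) = 2693/47985 ≈ 5.6122%

step 1 [1y] swap r/1=113/2387: DF=(1 − 113/2387·(0))/(1+113/2387) = 2387/2500 ≈ 0.954800
step 2 [2y] zero: DF = P = 573/625 ≈ 0.916800
step 3 [3y] bond c/1=9/100: DF=(1122303/1000000 − 9/100·(0.954800+0.916800))/(1+9/100) = 8751/10000 ≈ 0.875100
step 4 [4y] zero: DF = P = 4161/5000 ≈ 0.832200
step 5 [5y] bond c/1=29/400: DF=(4451863/4000000 − 29/400·(0.954800+0.916800+0.875100+0.832200))/(1+29/400) = 3979/5000 ≈ 0.795800
step 6 [6y] swap r/1=2503/51244: DF=(1 − 2503/51244·(0.954800+0.916800+0.875100+0.832200+0.795800))/(1+2503/51244) = 7497/10000 ≈ 0.749700
step 7 [7y] zero: DF = P = 281/400 ≈ 0.702500
step 8 [8y] bond c/1=23/400: DF=(1059963/1000000 − 23/400·(0.954800+0.916800+0.875100+0.832200+0.795800+0.749700+0.702500))/(1+23/400) = 1371/2000 ≈ 0.685500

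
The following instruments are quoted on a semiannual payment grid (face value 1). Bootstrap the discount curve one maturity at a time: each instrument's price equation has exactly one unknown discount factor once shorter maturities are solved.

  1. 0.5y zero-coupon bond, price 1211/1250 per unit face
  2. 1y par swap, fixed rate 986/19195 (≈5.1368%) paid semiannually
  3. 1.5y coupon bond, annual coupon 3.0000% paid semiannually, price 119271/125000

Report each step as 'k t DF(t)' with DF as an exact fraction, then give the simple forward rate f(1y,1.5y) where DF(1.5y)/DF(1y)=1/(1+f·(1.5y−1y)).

1 1/2 1211/1250
2 1 9507/10000
3 3/2 9117/10000
f(1y,1.5y) = ((9507/10000)/(9117/10000) − 1)/(1/2) = 260/3039 ≈ 8.5554%

step 1 [0.5y] zero: DF = P = 1211/1250 ≈ 0.968800
step 2 [1y] swap r/2=493/19195: DF=(1 − 493/19195·(0.968800))/(1+493/19195) = 9507/10000 ≈ 0.950700
step 3 [1.5y] bond c/2=3/200: DF=(119271/125000 − 3/200·(0.968800+0.950700))/(1+3/200) = 9117/10000 ≈ 0.911700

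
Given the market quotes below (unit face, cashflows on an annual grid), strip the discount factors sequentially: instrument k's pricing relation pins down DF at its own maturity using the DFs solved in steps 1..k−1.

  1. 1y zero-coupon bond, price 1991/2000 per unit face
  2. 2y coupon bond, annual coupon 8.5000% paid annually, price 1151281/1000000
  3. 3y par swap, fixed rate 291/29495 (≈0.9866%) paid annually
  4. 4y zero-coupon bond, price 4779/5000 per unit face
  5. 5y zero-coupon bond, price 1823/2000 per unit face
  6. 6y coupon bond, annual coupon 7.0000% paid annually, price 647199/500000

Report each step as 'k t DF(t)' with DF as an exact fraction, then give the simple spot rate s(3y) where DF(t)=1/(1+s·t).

1 1 1991/2000
2 2 9831/10000
3 3 9709/10000
4 4 4779/5000
5 5 1823/2000
6 6 4473/5000
s(3y) = (1/(9709/10000) − 1)/(3) = 97/9709 ≈ 0.9991%

step 1 [1y] zero: DF = P = 1991/2000 ≈ 0.995500
step 2 [2y] bond c/1=17/200: DF=(1151281/1000000 − 17/200·(0.995500))/(1+17/200) = 9831/10000 ≈ 0.983100
step 3 [3y] swap r/1=291/29495: DF=(1 − 291/29495·(0.995500+0.983100))/(1+291/29495) = 9709/10000 ≈ 0.970900
step 4 [4y] zero: DF = P = 4779/5000 ≈ 0.955800
step 5 [5y] zero: DF = P = 1823/2000 ≈ 0.911500
step 6 [6y] bond c/1=7/100: DF=(647199/500000 − 7/100·(0.995500+0.983100+0.970900+0.955800+0.911500))/(1+7/100) = 4473/5000 ≈ 0.894600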